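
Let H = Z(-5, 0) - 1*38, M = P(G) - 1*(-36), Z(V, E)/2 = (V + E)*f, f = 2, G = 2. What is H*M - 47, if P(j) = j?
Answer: -2251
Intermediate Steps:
Z(V, E) = 4*E + 4*V (Z(V, E) = 2*((V + E)*2) = 2*((E + V)*2) = 2*(2*E + 2*V) = 4*E + 4*V)
M = 38 (M = 2 - 1*(-36) = 2 + 36 = 38)
H = -58 (H = (4*0 + 4*(-5)) - 1*38 = (0 - 20) - 38 = -20 - 38 = -58)
H*M - 47 = -58*38 - 47 = -2204 - 47 = -2251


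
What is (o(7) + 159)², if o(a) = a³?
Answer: 252004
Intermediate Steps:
(o(7) + 159)² = (7³ + 159)² = (343 + 159)² = 502² = 252004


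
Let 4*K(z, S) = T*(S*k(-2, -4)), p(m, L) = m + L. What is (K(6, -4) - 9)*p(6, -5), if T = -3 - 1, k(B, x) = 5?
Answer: 11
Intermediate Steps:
p(m, L) = L + m
T = -4
K(z, S) = -5*S (K(z, S) = (-4*S*5)/4 = (-20*S)/4 = -5*S)
(K(6, -4) - 9)*p(6, -5) = (-5*(-4) - 9)*(-5 + 6) = (20 - 9)*1 = 11*1 = 11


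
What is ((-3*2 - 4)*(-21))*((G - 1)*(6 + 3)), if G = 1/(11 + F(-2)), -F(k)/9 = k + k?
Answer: -86940/47 ≈ -1849.8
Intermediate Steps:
F(k) = -18*k (F(k) = -9*(k + k) = -18*k)
G = 1/47 (G = 1/(11 - 18*(-2)) = 1/(11 + 36) = 1/47 ≈ 0.021277)
((-3*2 - 4)*(-21))*((G - 1)*(6 + 3)) = ((-3*2 - 4)*(-21))*((1/47 - 1)*(6 + 3)) = ((-6 - 4)*(-21))*(-46/47*9) = -10*(-21)*(-414/47) = 210*(-414/47) = -86940/47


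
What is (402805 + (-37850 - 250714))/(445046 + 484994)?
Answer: 114241/930040 ≈ 0.12283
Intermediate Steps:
(402805 + (-37850 - 250714))/(445046 + 484994) = (402805 - 288564)/930040 = 114241*(1/930040) = 114241/930040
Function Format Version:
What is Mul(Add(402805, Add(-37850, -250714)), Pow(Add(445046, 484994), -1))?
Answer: Rational(114241, 930040) ≈ 0.12283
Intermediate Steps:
Mul(Add(402805, Add(-37850, -250714)), Pow(Add(445046, 484994), -1)) = Mul(Add(402805, -288564), Pow(930040, -1)) = Mul(114241, Rational(1, 930040)) = Rational(114241, 930040)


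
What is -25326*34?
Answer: -861084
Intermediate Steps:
-25326*34 = -12663*68 = -861084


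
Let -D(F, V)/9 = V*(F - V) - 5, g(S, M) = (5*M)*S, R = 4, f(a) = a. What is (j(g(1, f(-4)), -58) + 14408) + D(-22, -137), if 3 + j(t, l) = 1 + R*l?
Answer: 156014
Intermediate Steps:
g(S, M) = 5*M*S
D(F, V) = 45 - 9*V*(F - V) (D(F, V) = -9*(V*(F - V) - 5) = -9*(-5 + V*(F - V)) = 45 - 9*V*(F - V))
j(t, l) = -2 + 4*l (j(t, l) = -3 + (1 + 4*l) = -2 + 4*l)
(j(g(1, f(-4)), -58) + 14408) + D(-22, -137) = ((-2 + 4*(-58)) + 14408) + (45 + 9*(-137)² - 9*(-22)*(-137)) = ((-2 - 232) + 14408) + (45 + 9*18769 - 27126) = (-234 + 14408) + (45 + 168921 - 27126) = 14174 + 141840 = 156014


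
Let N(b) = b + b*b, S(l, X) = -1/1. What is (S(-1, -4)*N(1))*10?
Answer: -20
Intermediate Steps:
S(l, X) = -1 (S(l, X) = -1*1 = -1)
N(b) = b + b**2
(S(-1, -4)*N(1))*10 = -(1 + 1)*10 = -2*10 = -20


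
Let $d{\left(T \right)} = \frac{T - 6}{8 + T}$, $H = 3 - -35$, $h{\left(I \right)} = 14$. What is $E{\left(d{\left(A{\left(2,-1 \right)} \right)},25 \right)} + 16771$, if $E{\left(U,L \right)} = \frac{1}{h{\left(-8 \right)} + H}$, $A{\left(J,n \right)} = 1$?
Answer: $\frac{872093}{52} \approx 16771.0$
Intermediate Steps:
$H = 38$ ($H = 3 + 35 = 38$)
$d{\left(T \right)} = \frac{-6 + T}{8 + T}$
$E{\left(U,L \right)} = \frac{1}{52}$ ($E{\left(U,L \right)} = \frac{1}{14 + 38} = \frac{1}{52}$)
$E{\left(d{\left(A{\left(2,-1 \right)} \right)},25 \right)} + 16771 = \frac{1}{52} + 16771 = \frac{872093}{52}$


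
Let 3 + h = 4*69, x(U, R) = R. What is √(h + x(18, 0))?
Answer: √273 ≈ 16.523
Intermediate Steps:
h = 273 (h = -3 + 4*69 = -3 + 276 = 273)
√(h + x(18, 0)) = √(273 + 0) = √273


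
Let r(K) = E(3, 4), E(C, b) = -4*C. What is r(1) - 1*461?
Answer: -473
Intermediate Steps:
r(K) = -12 (r(K) = -4*3 = -12)
r(1) - 1*461 = -12 - 1*461 = -12 - 461 = -473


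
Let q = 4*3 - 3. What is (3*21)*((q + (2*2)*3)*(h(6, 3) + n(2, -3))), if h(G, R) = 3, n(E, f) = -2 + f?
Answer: -2646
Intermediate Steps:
q = 9 (q = 12 - 3 = 9)
(3*21)*((q + (2*2)*3)*(h(6, 3) + n(2, -3))) = (3*21)*((9 + (2*2)*3)*(3 + (-2 - 3))) = 63*((9 + 4*3)*(3 - 5)) = 63*((9 + 12)*(-2)) = 63*(21*(-2)) = 63*(-42) = -2646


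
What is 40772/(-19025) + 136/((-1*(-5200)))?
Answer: -209427/98930 ≈ -2.1169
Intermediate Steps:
40772/(-19025) + 136/((-1*(-5200))) = 40772*(-1/19025) + 136/5200 = -40772/19025 + 136*(1/5200) = -40772/19025 + 17/650 = -209427/98930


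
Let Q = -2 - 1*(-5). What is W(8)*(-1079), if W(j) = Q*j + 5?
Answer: -31291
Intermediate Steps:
Q = 3 (Q = -2 + 5 = 3)
W(j) = 5 + 3*j (W(j) = 3*j + 5 = 5 + 3*j)
W(8)*(-1079) = (5 + 3*8)*(-1079) = (5 + 24)*(-1079) = 29*(-1079) = -31291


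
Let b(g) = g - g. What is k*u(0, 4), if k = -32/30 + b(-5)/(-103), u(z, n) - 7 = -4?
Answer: -16/5 ≈ -3.2000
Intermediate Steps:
u(z, n) = 3 (u(z, n) = 7 - 4 = 3)
b(g) = 0
k = -16/15 (k = -32/30 + 0/(-103) = -32*1/30 + 0*(-1/103) = -16/15 + 0 = -16/15 ≈ -1.0667)
k*u(0, 4) = -16/15*3 = -16/5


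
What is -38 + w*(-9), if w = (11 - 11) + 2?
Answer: -56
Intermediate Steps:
w = 2 (w = 0 + 2 = 2)
-38 + w*(-9) = -38 + 2*(-9) = -38 - 18 = -56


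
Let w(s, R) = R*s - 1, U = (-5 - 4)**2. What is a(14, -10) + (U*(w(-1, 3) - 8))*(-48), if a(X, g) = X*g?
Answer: 46516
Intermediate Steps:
U = 81 (U = (-9)**2 = 81)
w(s, R) = -1 + R*s
a(14, -10) + (U*(w(-1, 3) - 8))*(-48) = 14*(-10) + (81*((-1 + 3*(-1)) - 8))*(-48) = -140 + (81*((-1 - 3) - 8))*(-48) = -140 + (81*(-4 - 8))*(-48) = -140 + (81*(-12))*(-48) = -140 - 972*(-48) = -140 + 46656 = 46516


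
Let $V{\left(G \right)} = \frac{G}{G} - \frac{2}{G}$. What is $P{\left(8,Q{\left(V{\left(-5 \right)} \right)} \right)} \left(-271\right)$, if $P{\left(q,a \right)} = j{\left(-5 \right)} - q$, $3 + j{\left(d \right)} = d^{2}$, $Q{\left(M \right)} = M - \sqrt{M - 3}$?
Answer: $-3794$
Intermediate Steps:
$V{\left(G \right)} = 1 - \frac{2}{G}$
$Q{\left(M \right)} = M - \sqrt{-3 + M}$
$j{\left(d \right)} = -3 + d^{2}$
$P{\left(q,a \right)} = 22 - q$ ($P{\left(q,a \right)} = \left(-3 + \left(-5\right)^{2}\right) - q = \left(-3 + 25\right) - q = 22 - q$)
$P{\left(8,Q{\left(V{\left(-5 \right)} \right)} \right)} \left(-271\right) = \left(22 - 8\right) \left(-271\right) = 14 \left(-271\right) = -3794$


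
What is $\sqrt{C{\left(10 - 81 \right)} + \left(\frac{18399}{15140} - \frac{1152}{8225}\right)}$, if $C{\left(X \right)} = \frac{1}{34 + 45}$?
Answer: $\frac{\sqrt{42112280755822627}}{196751870} \approx 1.043$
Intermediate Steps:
$C{\left(X \right)} = \frac{1}{79}$
$\sqrt{C{\left(10 - 81 \right)} + \left(\frac{18399}{15140} - \frac{1152}{8225}\right)} = \sqrt{\frac{1}{79} + \left(\frac{18399}{15140} - \frac{1152}{8225}\right)} = \sqrt{\frac{1}{79} + \frac{26778099}{24905300}} = \sqrt{\frac{2140375121}{1967518700}} = \frac{\sqrt{42112280755822627}}{196751870}$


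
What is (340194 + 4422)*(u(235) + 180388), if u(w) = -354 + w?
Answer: 62123581704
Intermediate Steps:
(340194 + 4422)*(u(235) + 180388) = (340194 + 4422)*((-354 + 235) + 180388) = 344616*(-119 + 180388) = 344616*180269 = 62123581704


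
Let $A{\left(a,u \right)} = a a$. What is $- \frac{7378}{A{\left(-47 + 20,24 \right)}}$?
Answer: $- \frac{7378}{729} \approx -10.121$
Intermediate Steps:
$A{\left(a,u \right)} = a^{2}$
$- \frac{7378}{A{\left(-47 + 20,24 \right)}} = - \frac{7378}{\left(-47 + 20\right)^{2}} = - \frac{7378}{\left(-27\right)^{2}} = - \frac{7378}{729}$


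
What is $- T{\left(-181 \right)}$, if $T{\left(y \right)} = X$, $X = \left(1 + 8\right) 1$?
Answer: $-9$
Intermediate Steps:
$X = 9$ ($X = 9 \cdot 1 = 9$)
$T{\left(y \right)} = 9$
$- T{\left(-181 \right)} = \left(-1\right) 9 = -9$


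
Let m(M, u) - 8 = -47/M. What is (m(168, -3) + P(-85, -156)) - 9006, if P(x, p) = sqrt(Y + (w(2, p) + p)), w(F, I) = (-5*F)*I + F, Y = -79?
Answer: -1511711/168 + sqrt(1327) ≈ -8961.8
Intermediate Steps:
w(F, I) = F - 5*F*I (w(F, I) = -5*F*I + F = F - 5*F*I)
m(M, u) = 8 - 47/M
P(x, p) = sqrt(-77 - 9*p) (P(x, p) = sqrt(-79 + (2*(1 - 5*p) + p)) = sqrt(-79 + ((2 - 10*p) + p)) = sqrt(-79 + (2 - 9*p)) = sqrt(-77 - 9*p))
(m(168, -3) + P(-85, -156)) - 9006 = ((8 - 47/168) + sqrt(-77 - 9*(-156))) - 9006 = ((8 - 47*1/168) + sqrt(-77 + 1404)) - 9006 = ((8 - 47/168) + sqrt(1327)) - 9006 = (1297/168 + sqrt(1327)) - 9006 = -1511711/168 + sqrt(1327)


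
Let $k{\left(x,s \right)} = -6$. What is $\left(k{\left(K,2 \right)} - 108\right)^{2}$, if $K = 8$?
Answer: $12996$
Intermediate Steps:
$\left(k{\left(K,2 \right)} - 108\right)^{2} = \left(-6 - 108\right)^{2} = \left(-114\right)^{2} = 12996$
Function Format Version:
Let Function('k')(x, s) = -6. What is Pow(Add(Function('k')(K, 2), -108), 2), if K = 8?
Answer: 12996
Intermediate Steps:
Pow(Add(Function('k')(K, 2), -108), 2) = Pow(Add(-6, -108), 2) = Pow(-114, 2) = 12996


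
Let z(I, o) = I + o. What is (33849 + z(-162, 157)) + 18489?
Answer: 52333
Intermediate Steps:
(33849 + z(-162, 157)) + 18489 = (33849 + (-162 + 157)) + 18489 = (33849 - 5) + 18489 = 33844 + 18489 = 52333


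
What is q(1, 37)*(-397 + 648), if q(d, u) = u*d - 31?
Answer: 1506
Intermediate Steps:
q(d, u) = -31 + d*u (q(d, u) = d*u - 31 = -31 + d*u)
q(1, 37)*(-397 + 648) = (-31 + 1*37)*(-397 + 648) = (-31 + 37)*251 = 6*251 = 1506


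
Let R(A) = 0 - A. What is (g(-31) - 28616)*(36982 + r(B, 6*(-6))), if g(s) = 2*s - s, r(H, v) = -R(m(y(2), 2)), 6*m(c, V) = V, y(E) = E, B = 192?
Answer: -1059432903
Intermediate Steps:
m(c, V) = V/6
R(A) = -A
r(H, v) = ⅓ (r(H, v) = -(-1)*(⅙)*2 = -(-1)/3 = -1*(-⅓) = ⅓)
g(s) = s
(g(-31) - 28616)*(36982 + r(B, 6*(-6))) = (-31 - 28616)*(36982 + ⅓) = -28647*110947/3 = -1059432903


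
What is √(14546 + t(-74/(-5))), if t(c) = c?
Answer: 2*√91005/5 ≈ 120.67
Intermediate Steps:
√(14546 + t(-74/(-5))) = √(14546 - 74/(-5)) = √(14546 - 74*(-⅕)) = √(14546 + 74/5) = √(72804/5) = 2*√91005/5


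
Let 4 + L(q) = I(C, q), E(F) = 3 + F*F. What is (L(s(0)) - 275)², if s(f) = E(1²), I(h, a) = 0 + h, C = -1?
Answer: 78400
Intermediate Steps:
E(F) = 3 + F²
I(h, a) = h
s(f) = 4 (s(f) = 3 + (1²)² = 3 + 1² = 3 + 1 = 4)
L(q) = -5 (L(q) = -4 - 1 = -5)
(L(s(0)) - 275)² = (-5 - 275)² = (-280)² = 78400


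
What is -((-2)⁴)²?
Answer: -256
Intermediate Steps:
-((-2)⁴)² = -1*16² = -1*256 = -256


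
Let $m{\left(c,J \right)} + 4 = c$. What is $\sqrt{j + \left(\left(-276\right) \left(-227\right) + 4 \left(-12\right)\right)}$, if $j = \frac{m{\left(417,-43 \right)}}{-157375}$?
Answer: $\frac{\sqrt{62020254227665}}{31475} \approx 250.21$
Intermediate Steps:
$m{\left(c,J \right)} = -4 + c$
$j = - \frac{413}{157375}$ ($j = \frac{-4 + 417}{-157375} = 413 \left(- \frac{1}{157375}\right) = - \frac{413}{157375} \approx -0.0026243$)
$\sqrt{j + \left(\left(-276\right) \left(-227\right) + 4 \left(-12\right)\right)} = \sqrt{- \frac{413}{157375} + \left(\left(-276\right) \left(-227\right) + 4 \left(-12\right)\right)} = \sqrt{- \frac{413}{157375} + \left(62652 - 48\right)} = \sqrt{- \frac{413}{157375} + 62604} = \sqrt{\frac{9852304087}{157375}} = \frac{\sqrt{62020254227665}}{31475}$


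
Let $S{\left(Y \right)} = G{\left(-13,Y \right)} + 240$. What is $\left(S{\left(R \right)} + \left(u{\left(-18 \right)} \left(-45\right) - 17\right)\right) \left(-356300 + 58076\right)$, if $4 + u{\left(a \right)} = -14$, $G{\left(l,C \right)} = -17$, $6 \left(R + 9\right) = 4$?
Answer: $-302995584$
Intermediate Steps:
$R = - \frac{25}{3}$ ($R = -9 + \frac{1}{6} \cdot 4 = -9 + \frac{2}{3} = - \frac{25}{3} \approx -8.3333$)
$u{\left(a \right)} = -18$ ($u{\left(a \right)} = -4 - 14 = -18$)
$S{\left(Y \right)} = 223$ ($S{\left(Y \right)} = -17 + 240 = 223$)
$\left(S{\left(R \right)} + \left(u{\left(-18 \right)} \left(-45\right) - 17\right)\right) \left(-356300 + 58076\right) = \left(223 - -793\right) \left(-356300 + 58076\right) = \left(223 + \left(810 - 17\right)\right) \left(-298224\right) = \left(223 + 793\right) \left(-298224\right) = 1016 \left(-298224\right) = -302995584$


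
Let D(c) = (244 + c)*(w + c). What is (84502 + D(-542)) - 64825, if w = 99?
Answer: 151691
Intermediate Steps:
D(c) = (99 + c)*(244 + c) (D(c) = (244 + c)*(99 + c) = (99 + c)*(244 + c))
(84502 + D(-542)) - 64825 = (84502 + (24156 + (-542)² + 343*(-542))) - 64825 = (84502 + (24156 + 293764 - 185906)) - 64825 = (84502 + 132014) - 64825 = 216516 - 64825 = 151691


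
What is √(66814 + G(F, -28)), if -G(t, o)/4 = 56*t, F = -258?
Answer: √124606 ≈ 353.00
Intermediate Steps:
G(t, o) = -224*t
√(66814 + G(F, -28)) = √(66814 - 224*(-258)) = √(66814 + 57792) = √124606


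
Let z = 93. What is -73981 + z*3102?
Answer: 214505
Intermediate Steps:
-73981 + z*3102 = -73981 + 93*3102 = -73981 + 288486 = 214505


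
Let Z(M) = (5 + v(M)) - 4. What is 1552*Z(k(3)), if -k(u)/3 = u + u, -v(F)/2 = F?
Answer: 57424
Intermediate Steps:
v(F) = -2*F
k(u) = -6*u (k(u) = -3*(u + u) = -6*u)
Z(M) = 1 - 2*M (Z(M) = (5 - 2*M) - 4 = 1 - 2*M)
1552*Z(k(3)) = 1552*(1 - (-12)*3) = 1552*(1 - 2*(-18)) = 1552*(1 + 36) = 1552*37 = 57424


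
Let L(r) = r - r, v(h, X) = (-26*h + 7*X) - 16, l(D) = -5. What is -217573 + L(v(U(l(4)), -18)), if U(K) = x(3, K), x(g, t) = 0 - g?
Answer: -217573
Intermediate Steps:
x(g, t) = -g
U(K) = -3 (U(K) = -1*3 = -3)
v(h, X) = -16 - 26*h + 7*X
L(r) = 0
-217573 + L(v(U(l(4)), -18)) = -217573 + 0 = -217573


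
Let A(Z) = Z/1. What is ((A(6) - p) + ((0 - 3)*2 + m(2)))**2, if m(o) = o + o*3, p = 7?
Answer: 1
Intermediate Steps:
m(o) = 4*o (m(o) = o + 3*o = 4*o)
A(Z) = Z (A(Z) = Z*1 = Z)
((A(6) - p) + ((0 - 3)*2 + m(2)))**2 = ((6 - 1*7) + ((0 - 3)*2 + 4*2))**2 = ((6 - 7) + (-3*2 + 8))**2 = (-1 + (-6 + 8))**2 = (-1 + 2)**2 = 1**2 = 1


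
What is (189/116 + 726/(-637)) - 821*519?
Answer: -31485271131/73892 ≈ -4.2610e+5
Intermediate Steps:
(189/116 + 726/(-637)) - 821*519 = (189*(1/116) + 726*(-1/637)) - 426099 = (189/116 - 726/637) - 426099 = 36177/73892 - 426099 = -31485271131/73892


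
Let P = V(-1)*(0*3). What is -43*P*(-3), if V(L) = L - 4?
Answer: 0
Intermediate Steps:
V(L) = -4 + L
P = 0 (P = (-4 - 1)*(0*3) = -5*0 = 0)
-43*P*(-3) = -43*0*(-3) = 0*(-3) = 0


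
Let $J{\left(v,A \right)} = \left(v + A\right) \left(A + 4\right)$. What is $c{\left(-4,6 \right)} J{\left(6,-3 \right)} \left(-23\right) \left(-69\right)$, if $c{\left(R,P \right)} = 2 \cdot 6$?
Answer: $57132$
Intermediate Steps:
$c{\left(R,P \right)} = 12$
$J{\left(v,A \right)} = \left(4 + A\right) \left(A + v\right)$ ($J{\left(v,A \right)} = \left(A + v\right) \left(4 + A\right) = \left(4 + A\right) \left(A + v\right)$)
$c{\left(-4,6 \right)} J{\left(6,-3 \right)} \left(-23\right) \left(-69\right) = 12 \left(\left(-3\right)^{2} + 4 \left(-3\right) + 4 \cdot 6 - 18\right) \left(-23\right) \left(-69\right) = 12 \left(9 - 12 + 24 - 18\right) \left(-23\right) \left(-69\right) = 12 \cdot 3 \left(-23\right) \left(-69\right) = 36 \left(-23\right) \left(-69\right) = \left(-828\right) \left(-69\right) = 57132$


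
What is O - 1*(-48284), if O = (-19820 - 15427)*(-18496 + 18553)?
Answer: -1960795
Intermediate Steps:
O = -2009079 (O = -35247*57 = -2009079)
O - 1*(-48284) = -2009079 - 1*(-48284) = -2009079 + 48284 = -1960795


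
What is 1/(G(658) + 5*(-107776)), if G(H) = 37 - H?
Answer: -1/539501 ≈ -1.8536e-6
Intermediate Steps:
1/(G(658) + 5*(-107776)) = 1/((37 - 1*658) + 5*(-107776)) = 1/((37 - 658) - 538880) = 1/(-621 - 538880) = 1/(-539501) = -1/539501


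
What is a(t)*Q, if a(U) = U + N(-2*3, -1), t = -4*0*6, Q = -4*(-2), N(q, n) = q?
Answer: -48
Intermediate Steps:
Q = 8
t = 0 (t = 0*6 = 0)
a(U) = -6 + U (a(U) = U - 2*3 = U - 6 = -6 + U)
a(t)*Q = (-6 + 0)*8 = -6*8 = -48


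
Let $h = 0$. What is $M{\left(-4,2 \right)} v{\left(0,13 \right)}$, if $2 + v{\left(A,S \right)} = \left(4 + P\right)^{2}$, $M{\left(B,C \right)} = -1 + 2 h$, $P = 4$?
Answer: $-62$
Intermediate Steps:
$M{\left(B,C \right)} = -1$ ($M{\left(B,C \right)} = -1 + 2 \cdot 0 = -1 + 0 = -1$)
$v{\left(A,S \right)} = 62$ ($v{\left(A,S \right)} = -2 + \left(4 + 4\right)^{2} = -2 + 8^{2} = -2 + 64 = 62$)
$M{\left(-4,2 \right)} v{\left(0,13 \right)} = \left(-1\right) 62 = -62$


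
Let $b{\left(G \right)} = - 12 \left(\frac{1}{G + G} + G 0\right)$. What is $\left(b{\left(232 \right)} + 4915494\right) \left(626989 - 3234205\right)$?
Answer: $-12815754537276$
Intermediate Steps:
$b{\left(G \right)} = - \frac{6}{G}$ ($b{\left(G \right)} = - 12 \left(\frac{1}{2 G} + 0\right) = - 12 \frac{1}{2 G} = - \frac{6}{G}$)
$\left(b{\left(232 \right)} + 4915494\right) \left(626989 - 3234205\right) = \left(- \frac{6}{232} + 4915494\right) \left(626989 - 3234205\right) = \left(\left(-6\right) \frac{1}{232} + 4915494\right) \left(-2607216\right) = \left(- \frac{3}{116} + 4915494\right) \left(-2607216\right) = \frac{570197301}{116} \left(-2607216\right) = -12815754537276$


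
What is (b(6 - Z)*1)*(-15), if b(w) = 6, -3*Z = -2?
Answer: -90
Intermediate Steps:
Z = 2/3 (Z = -1/3*(-2) = 2/3 ≈ 0.66667)
(b(6 - Z)*1)*(-15) = (6*1)*(-15) = 6*(-15) = -90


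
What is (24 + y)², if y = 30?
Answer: 2916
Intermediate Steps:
(24 + y)² = (24 + 30)² = 54² = 2916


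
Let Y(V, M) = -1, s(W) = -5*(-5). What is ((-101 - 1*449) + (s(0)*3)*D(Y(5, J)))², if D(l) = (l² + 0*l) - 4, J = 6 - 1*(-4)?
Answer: 600625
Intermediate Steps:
J = 10 (J = 6 + 4 = 10)
s(W) = 25
D(l) = -4 + l² (D(l) = (l² + 0) - 4 = l² - 4 = -4 + l²)
((-101 - 1*449) + (s(0)*3)*D(Y(5, J)))² = ((-101 - 1*449) + (25*3)*(-4 + (-1)²))² = ((-101 - 449) + 75*(-4 + 1))² = (-550 + 75*(-3))² = (-550 - 225)² = (-775)² = 600625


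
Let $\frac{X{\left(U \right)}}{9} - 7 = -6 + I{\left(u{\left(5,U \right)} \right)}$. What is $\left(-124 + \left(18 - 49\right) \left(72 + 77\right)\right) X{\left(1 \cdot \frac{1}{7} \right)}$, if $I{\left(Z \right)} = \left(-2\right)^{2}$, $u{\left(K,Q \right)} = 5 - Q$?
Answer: $-213435$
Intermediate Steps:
$I{\left(Z \right)} = 4$
$X{\left(U \right)} = 45$ ($X{\left(U \right)} = 63 + 9 \left(-6 + 4\right) = 63 + 9 \left(-2\right) = 63 - 18 = 45$)
$\left(-124 + \left(18 - 49\right) \left(72 + 77\right)\right) X{\left(1 \cdot \frac{1}{7} \right)} = \left(-124 + \left(18 - 49\right) \left(72 + 77\right)\right) 45 = \left(-124 - 4619\right) 45 = \left(-4743\right) 45 = -213435$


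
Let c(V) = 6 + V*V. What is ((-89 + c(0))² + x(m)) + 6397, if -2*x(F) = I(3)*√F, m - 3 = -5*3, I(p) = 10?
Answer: 13286 - 10*I*√3 ≈ 13286.0 - 17.32*I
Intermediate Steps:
c(V) = 6 + V²
m = -12 (m = 3 - 5*3 = 3 - 15 = -12)
x(F) = -5*√F
((-89 + c(0))² + x(m)) + 6397 = ((-89 + (6 + 0²))² - 10*I*√3) + 6397 = ((-89 + (6 + 0))² - 10*I*√3) + 6397 = ((-89 + 6)² - 10*I*√3) + 6397 = ((-83)² - 10*I*√3) + 6397 = (6889 - 10*I*√3) + 6397 = 13286 - 10*I*√3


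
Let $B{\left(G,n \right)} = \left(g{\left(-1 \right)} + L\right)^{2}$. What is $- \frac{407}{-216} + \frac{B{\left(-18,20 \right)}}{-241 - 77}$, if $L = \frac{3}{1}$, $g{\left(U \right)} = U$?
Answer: $\frac{21427}{11448} \approx 1.8717$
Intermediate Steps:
$L = 3$ ($L = 3 \cdot 1 = 3$)
$B{\left(G,n \right)} = 4$ ($B{\left(G,n \right)} = \left(-1 + 3\right)^{2} = 2^{2} = 4$)
$- \frac{407}{-216} + \frac{B{\left(-18,20 \right)}}{-241 - 77} = - \frac{407}{-216} + \frac{4}{-241 - 77} = \left(-407\right) \left(- \frac{1}{216}\right) + \frac{4}{-241 - 77} = \frac{407}{216} + \frac{4}{-318} = \frac{407}{216} + 4 \left(- \frac{1}{318}\right) = \frac{407}{216} - \frac{2}{159} = \frac{21427}{11448}$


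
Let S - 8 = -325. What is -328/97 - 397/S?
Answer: -65467/30749 ≈ -2.1291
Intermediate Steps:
S = -317 (S = 8 - 325 = -317)
-328/97 - 397/S = -328/97 - 397/(-317) = -328*1/97 - 397*(-1/317) = -328/97 + 397/317 = -65467/30749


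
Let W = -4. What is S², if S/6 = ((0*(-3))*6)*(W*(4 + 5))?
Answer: 0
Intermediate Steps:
S = 0 (S = 6*(((0*(-3))*6)*(-4*(4 + 5))) = 6*((0*6)*(-4*9)) = 6*(0*(-36)) = 6*0 = 0)
S² = 0² = 0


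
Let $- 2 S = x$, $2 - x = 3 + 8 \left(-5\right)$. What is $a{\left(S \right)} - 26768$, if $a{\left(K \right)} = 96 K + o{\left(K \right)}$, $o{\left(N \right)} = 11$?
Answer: $-28629$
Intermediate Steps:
$x = 39$ ($x = 2 - \left(3 + 8 \left(-5\right)\right) = 2 - \left(3 - 40\right) = 2 - -37 = 2 + 37 = 39$)
$S = - \frac{39}{2}$ ($S = \left(- \frac{1}{2}\right) 39 = - \frac{39}{2} \approx -19.5$)
$a{\left(K \right)} = 11 + 96 K$ ($a{\left(K \right)} = 96 K + 11 = 11 + 96 K$)
$a{\left(S \right)} - 26768 = \left(11 + 96 \left(- \frac{39}{2}\right)\right) - 26768 = \left(11 - 1872\right) - 26768 = -1861 - 26768 = -28629$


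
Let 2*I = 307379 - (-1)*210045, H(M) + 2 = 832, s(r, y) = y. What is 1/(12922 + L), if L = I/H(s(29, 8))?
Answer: 415/5491986 ≈ 7.5565e-5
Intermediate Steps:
H(M) = 830 (H(M) = -2 + 832 = 830)
I = 258712 (I = (307379 - (-1)*210045)/2 = (307379 - 1*(-210045))/2 = (307379 + 210045)/2 = (½)*517424 = 258712)
L = 129356/415 (L = 258712/830 = 258712*(1/830) = 129356/415 ≈ 311.70)
1/(12922 + L) = 1/(12922 + 129356/415) = 1/(5491986/415) = 415/5491986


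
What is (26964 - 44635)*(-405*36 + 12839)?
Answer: 30765211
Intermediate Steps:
(26964 - 44635)*(-405*36 + 12839) = -17671*(-14580 + 12839) = -17671*(-1741) = 30765211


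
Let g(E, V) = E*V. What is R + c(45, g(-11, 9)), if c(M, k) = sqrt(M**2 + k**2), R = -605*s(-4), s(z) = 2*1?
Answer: -1210 + 9*sqrt(146) ≈ -1101.3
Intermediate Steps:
s(z) = 2
R = -1210 (R = -605*2 = -1210)
R + c(45, g(-11, 9)) = -1210 + sqrt(45**2 + (-11*9)**2) = -1210 + sqrt(2025 + (-99)**2) = -1210 + sqrt(2025 + 9801) = -1210 + sqrt(11826) = -1210 + 9*sqrt(146)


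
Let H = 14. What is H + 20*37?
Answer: 754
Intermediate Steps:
H + 20*37 = 14 + 20*37 = 14 + 740 = 754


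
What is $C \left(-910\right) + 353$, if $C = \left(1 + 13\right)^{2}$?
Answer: $-178007$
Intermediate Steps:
$C = 196$ ($C = 14^{2} = 196$)
$C \left(-910\right) + 353 = 196 \left(-910\right) + 353 = -178360 + 353 = -178007$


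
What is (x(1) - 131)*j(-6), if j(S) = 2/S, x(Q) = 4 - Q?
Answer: 128/3 ≈ 42.667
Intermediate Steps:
(x(1) - 131)*j(-6) = ((4 - 1*1) - 131)*(2/(-6)) = ((4 - 1) - 131)*(2*(-1/6)) = (3 - 131)*(-1/3) = -128*(-1/3) = 128/3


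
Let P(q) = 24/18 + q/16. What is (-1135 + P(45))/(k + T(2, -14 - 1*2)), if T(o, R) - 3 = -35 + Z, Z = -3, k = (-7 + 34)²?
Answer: -54281/33312 ≈ -1.6295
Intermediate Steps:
k = 729 (k = 27² = 729)
P(q) = 4/3 + q/16 (P(q) = 24*(1/18) + q*(1/16) = 4/3 + q/16)
T(o, R) = -35 (T(o, R) = 3 + (-35 - 3) = 3 - 38 = -35)
(-1135 + P(45))/(k + T(2, -14 - 1*2)) = (-1135 + (4/3 + (1/16)*45))/(729 - 35) = (-1135 + (4/3 + 45/16))/694 = (-1135 + 199/48)*(1/694) = -54281/48*1/694 = -54281/33312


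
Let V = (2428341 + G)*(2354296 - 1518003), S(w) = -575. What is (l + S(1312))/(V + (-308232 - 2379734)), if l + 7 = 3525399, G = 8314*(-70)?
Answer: 1174939/514698697269 ≈ 2.2828e-6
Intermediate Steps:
G = -581980
l = 3525392 (l = -7 + 3525399 = 3525392)
V = 1544098779773 (V = (2428341 - 581980)*(2354296 - 1518003) = 1846361*836293 = 1544098779773)
(l + S(1312))/(V + (-308232 - 2379734)) = (3525392 - 575)/(1544098779773 + (-308232 - 2379734)) = 3524817/(1544098779773 - 2687966) = 3524817/1544096091807 = 3524817*(1/1544096091807) = 1174939/514698697269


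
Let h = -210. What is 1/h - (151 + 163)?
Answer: -65941/210 ≈ -314.00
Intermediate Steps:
1/h - (151 + 163) = 1/(-210) - (151 + 163) = -1/210 - 1*314 = -1/210 - 314 = -65941/210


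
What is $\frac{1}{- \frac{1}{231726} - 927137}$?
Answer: $- \frac{231726}{214841748463} \approx -1.0786 \cdot 10^{-6}$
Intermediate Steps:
$\frac{1}{- \frac{1}{231726} - 927137} = \frac{1}{- \frac{214841748463}{231726}} = - \frac{231726}{214841748463}$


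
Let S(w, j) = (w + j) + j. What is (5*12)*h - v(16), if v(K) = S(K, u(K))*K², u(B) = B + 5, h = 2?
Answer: -14728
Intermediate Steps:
u(B) = 5 + B
S(w, j) = w + 2*j (S(w, j) = (j + w) + j = w + 2*j)
v(K) = K²*(10 + 3*K) (v(K) = (K + 2*(5 + K))*K² = (K + (10 + 2*K))*K² = (10 + 3*K)*K² = K²*(10 + 3*K))
(5*12)*h - v(16) = (5*12)*2 - 16²*(10 + 3*16) = 60*2 - 256*(10 + 48) = 120 - 256*58 = 120 - 1*14848 = 120 - 14848 = -14728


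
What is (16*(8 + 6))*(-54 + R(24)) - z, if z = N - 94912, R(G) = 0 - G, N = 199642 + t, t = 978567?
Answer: -1100769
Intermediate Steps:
N = 1178209 (N = 199642 + 978567 = 1178209)
R(G) = -G
z = 1083297 (z = 1178209 - 94912 = 1083297)
(16*(8 + 6))*(-54 + R(24)) - z = (16*(8 + 6))*(-54 - 1*24) - 1*1083297 = (16*14)*(-54 - 24) - 1083297 = 224*(-78) - 1083297 = -17472 - 1083297 = -1100769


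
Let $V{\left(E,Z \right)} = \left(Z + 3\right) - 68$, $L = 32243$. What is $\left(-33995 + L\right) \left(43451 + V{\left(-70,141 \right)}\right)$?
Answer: $-76259304$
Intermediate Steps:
$V{\left(E,Z \right)} = -65 + Z$ ($V{\left(E,Z \right)} = \left(3 + Z\right) - 68 = -65 + Z$)
$\left(-33995 + L\right) \left(43451 + V{\left(-70,141 \right)}\right) = \left(-33995 + 32243\right) \left(43451 + \left(-65 + 141\right)\right) = - 1752 \left(43451 + 76\right) = \left(-1752\right) 43527 = -76259304$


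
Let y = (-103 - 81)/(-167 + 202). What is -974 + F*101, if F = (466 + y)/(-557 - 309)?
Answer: -15575333/15155 ≈ -1027.7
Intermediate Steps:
y = -184/35 ≈ -5.2571
F = -8063/15155 (F = (466 - 184/35)/(-557 - 309) = (16126/35)/(-866) = (16126/35)*(-1/866) = -8063/15155 ≈ -0.53204)
-974 + F*101 = -974 - 8063/15155*101 = -974 - 814363/15155 = -15575333/15155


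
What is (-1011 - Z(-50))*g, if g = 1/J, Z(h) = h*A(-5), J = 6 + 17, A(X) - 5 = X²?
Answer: 489/23 ≈ 21.261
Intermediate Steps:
A(X) = 5 + X²
J = 23
Z(h) = 30*h (Z(h) = h*(5 + (-5)²) = h*(5 + 25) = h*30 = 30*h)
g = 1/23 ≈ 0.043478
(-1011 - Z(-50))*g = (-1011 - 30*(-50))*(1/23) = (-1011 - 1*(-1500))*(1/23) = (-1011 + 1500)*(1/23) = 489*(1/23) = 489/23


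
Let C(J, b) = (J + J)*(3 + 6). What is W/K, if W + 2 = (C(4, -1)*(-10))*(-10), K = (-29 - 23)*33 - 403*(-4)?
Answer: -3599/52 ≈ -69.212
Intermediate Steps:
C(J, b) = 18*J (C(J, b) = (2*J)*9 = 18*J)
K = -104 (K = -52*33 - 1*(-1612) = -1716 + 1612 = -104)
W = 7198 (W = -2 + ((18*4)*(-10))*(-10) = -2 + (72*(-10))*(-10) = -2 - 720*(-10) = -2 + 7200 = 7198)
W/K = 7198/(-104) = 7198*(-1/104) = -3599/52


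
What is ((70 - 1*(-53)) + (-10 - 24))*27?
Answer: 2403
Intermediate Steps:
((70 - 1*(-53)) + (-10 - 24))*27 = ((70 + 53) - 34)*27 = (123 - 34)*27 = 89*27 = 2403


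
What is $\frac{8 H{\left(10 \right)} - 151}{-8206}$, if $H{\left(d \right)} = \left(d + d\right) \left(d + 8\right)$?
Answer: $- \frac{2729}{8206} \approx -0.33256$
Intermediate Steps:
$H{\left(d \right)} = 2 d \left(8 + d\right)$
$\frac{8 H{\left(10 \right)} - 151}{-8206} = \frac{8 \cdot 2 \cdot 10 \left(8 + 10\right) - 151}{-8206} = \left(8 \cdot 2 \cdot 10 \cdot 18 - 151\right) \left(- \frac{1}{8206}\right) = \left(8 \cdot 360 - 151\right) \left(- \frac{1}{8206}\right) = \left(2880 - 151\right) \left(- \frac{1}{8206}\right) = 2729 \left(- \frac{1}{8206}\right) = - \frac{2729}{8206}$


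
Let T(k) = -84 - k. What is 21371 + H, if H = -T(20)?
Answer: 21475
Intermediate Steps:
H = 104 (H = -(-84 - 1*20) = -(-84 - 20) = -1*(-104) = 104)
21371 + H = 21371 + 104 = 21475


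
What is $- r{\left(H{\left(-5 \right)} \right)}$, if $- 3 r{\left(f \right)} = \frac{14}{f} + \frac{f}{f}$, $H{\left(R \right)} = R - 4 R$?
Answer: $\frac{29}{45} \approx 0.64444$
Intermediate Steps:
$H{\left(R \right)} = - 3 R$
$r{\left(f \right)} = - \frac{1}{3} - \frac{14}{3 f}$ ($r{\left(f \right)} = - \frac{\frac{14}{f} + \frac{f}{f}}{3} = - \frac{\frac{14}{f} + 1}{3} = - \frac{1 + \frac{14}{f}}{3} = - \frac{1}{3} - \frac{14}{3 f}$)
$- r{\left(H{\left(-5 \right)} \right)} = - \frac{-14 - \left(-3\right) \left(-5\right)}{3 \left(\left(-3\right) \left(-5\right)\right)} = - \frac{-14 - 15}{3 \cdot 15} = - \frac{-29}{3 \cdot 15} = \left(-1\right) \left(- \frac{29}{45}\right) = \frac{29}{45}$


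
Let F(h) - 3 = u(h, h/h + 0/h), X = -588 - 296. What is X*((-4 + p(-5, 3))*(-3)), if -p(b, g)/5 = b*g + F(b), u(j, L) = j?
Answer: 214812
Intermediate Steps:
X = -884
F(h) = 3 + h
p(b, g) = -15 - 5*b - 5*b*g (p(b, g) = -5*(b*g + (3 + b)) = -5*(3 + b + b*g) = -15 - 5*b - 5*b*g)
X*((-4 + p(-5, 3))*(-3)) = -884*(-4 + (-15 - 5*(-5) - 5*(-5)*3))*(-3) = -884*(-4 + (-15 + 25 + 75))*(-3) = -884*(-4 + 85)*(-3) = -71604*(-3) = -884*(-243) = 214812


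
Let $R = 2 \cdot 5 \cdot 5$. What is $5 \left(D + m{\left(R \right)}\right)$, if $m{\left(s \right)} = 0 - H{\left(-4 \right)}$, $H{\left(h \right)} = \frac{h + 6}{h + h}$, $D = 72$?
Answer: $\frac{1445}{4} \approx 361.25$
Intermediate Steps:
$R = 50$ ($R = 10 \cdot 5 = 50$)
$H{\left(h \right)} = \frac{6 + h}{2 h}$
$m{\left(s \right)} = \frac{1}{4}$ ($m{\left(s \right)} = 0 - \frac{6 - 4}{2 \left(-4\right)} = 0 - \frac{1}{2} \left(- \frac{1}{4}\right) 2 = 0 - - \frac{1}{4} = 0 + \frac{1}{4} = \frac{1}{4}$)
$5 \left(D + m{\left(R \right)}\right) = 5 \left(72 + \frac{1}{4}\right) = 5 \cdot \frac{289}{4} = \frac{1445}{4}$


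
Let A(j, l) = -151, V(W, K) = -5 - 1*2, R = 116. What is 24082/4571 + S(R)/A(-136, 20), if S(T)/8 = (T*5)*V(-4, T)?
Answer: 152102462/690221 ≈ 220.37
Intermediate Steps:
V(W, K) = -7 (V(W, K) = -5 - 2 = -7)
S(T) = -280*T (S(T) = 8*((T*5)*(-7)) = 8*((5*T)*(-7)) = 8*(-35*T) = -280*T)
24082/4571 + S(R)/A(-136, 20) = 24082/4571 - 280*116/(-151) = 24082*(1/4571) - 32480*(-1/151) = 24082/4571 + 32480/151 = 152102462/690221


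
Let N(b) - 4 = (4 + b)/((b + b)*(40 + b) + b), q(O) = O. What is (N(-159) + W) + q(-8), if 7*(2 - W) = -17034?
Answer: 641363575/263781 ≈ 2431.4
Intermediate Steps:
W = 17048/7 (W = 2 - ⅐*(-17034) = 2 + 17034/7 = 17048/7 ≈ 2435.4)
N(b) = 4 + (4 + b)/(b + 2*b*(40 + b)) (N(b) = 4 + (4 + b)/((b + b)*(40 + b) + b) = 4 + (4 + b)/((2*b)*(40 + b) + b) = 4 + (4 + b)/(2*b*(40 + b) + b) = 4 + (4 + b)/(b + 2*b*(40 + b)))
(N(-159) + W) + q(-8) = ((4 + 8*(-159)² + 325*(-159))/((-159)*(81 + 2*(-159))) + 17048/7) - 8 = (-(4 + 8*25281 - 51675)/(159*(81 - 318)) + 17048/7) - 8 = (-1/159*(4 + 202248 - 51675)/(-237) + 17048/7) - 8 = (-1/159*(-1/237)*150577 + 17048/7) - 8 = (150577/37683 + 17048/7) - 8 = 643473823/263781 - 8 = 641363575/263781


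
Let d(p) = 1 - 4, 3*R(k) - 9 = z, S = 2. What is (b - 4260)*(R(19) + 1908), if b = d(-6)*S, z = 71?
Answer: -8253288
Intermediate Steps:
R(k) = 80/3 (R(k) = 3 + (1/3)*71 = 3 + 71/3 = 80/3)
d(p) = -3
b = -6 (b = -3*2 = -6)
(b - 4260)*(R(19) + 1908) = (-6 - 4260)*(80/3 + 1908) = -4266*5804/3 = -8253288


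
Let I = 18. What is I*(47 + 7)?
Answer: 972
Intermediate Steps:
I*(47 + 7) = 18*(47 + 7) = 18*54 = 972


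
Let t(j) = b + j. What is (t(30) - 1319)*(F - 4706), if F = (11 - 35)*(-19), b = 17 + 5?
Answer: 5384750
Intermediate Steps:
b = 22
t(j) = 22 + j
F = 456 (F = -24*(-19) = 456)
(t(30) - 1319)*(F - 4706) = ((22 + 30) - 1319)*(456 - 4706) = (52 - 1319)*(-4250) = -1267*(-4250) = 5384750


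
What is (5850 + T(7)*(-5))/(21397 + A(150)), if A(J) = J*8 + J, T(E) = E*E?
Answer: 5605/22747 ≈ 0.24641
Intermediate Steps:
T(E) = E²
A(J) = 9*J (A(J) = 8*J + J = 9*J)
(5850 + T(7)*(-5))/(21397 + A(150)) = (5850 + 7²*(-5))/(21397 + 9*150) = (5850 + 49*(-5))/(21397 + 1350) = (5850 - 245)/22747 = 5605*(1/22747) = 5605/22747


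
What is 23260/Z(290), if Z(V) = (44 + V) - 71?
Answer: 23260/263 ≈ 88.441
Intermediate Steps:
Z(V) = -27 + V
23260/Z(290) = 23260/(-27 + 290) = 23260/263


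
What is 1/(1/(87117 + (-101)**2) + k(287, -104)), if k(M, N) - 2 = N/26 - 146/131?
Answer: -12748658/39705613 ≈ -0.32108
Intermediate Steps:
k(M, N) = 116/131 + N/26 (k(M, N) = 2 + (N/26 - 146/131) = 2 + (-146/131 + N/26) = 116/131 + N/26)
1/(1/(87117 + (-101)**2) + k(287, -104)) = 1/(1/(87117 + (-101)**2) + (116/131 + (1/26)*(-104))) = 1/(1/(87117 + 10201) + (116/131 - 4)) = 1/(1/97318 - 408/131) = 1/(-39705613/12748658) = -12748658/39705613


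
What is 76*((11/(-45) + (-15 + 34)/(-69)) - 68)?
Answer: -5389768/1035 ≈ -5207.5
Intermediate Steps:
76*((11/(-45) + (-15 + 34)/(-69)) - 68) = 76*((11*(-1/45) + 19*(-1/69)) - 68) = 76*((-11/45 - 19/69) - 68) = 76*(-538/1035 - 68) = 76*(-70918/1035) = -5389768/1035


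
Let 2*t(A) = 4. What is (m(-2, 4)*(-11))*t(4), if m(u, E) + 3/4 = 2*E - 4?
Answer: -143/2 ≈ -71.500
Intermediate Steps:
m(u, E) = -19/4 + 2*E (m(u, E) = -¾ + (2*E - 4) = -¾ + (-4 + 2*E) = -19/4 + 2*E)
t(A) = 2 (t(A) = (½)*4 = 2)
(m(-2, 4)*(-11))*t(4) = ((-19/4 + 2*4)*(-11))*2 = ((-19/4 + 8)*(-11))*2 = ((13/4)*(-11))*2 = -143/4*2 = -143/2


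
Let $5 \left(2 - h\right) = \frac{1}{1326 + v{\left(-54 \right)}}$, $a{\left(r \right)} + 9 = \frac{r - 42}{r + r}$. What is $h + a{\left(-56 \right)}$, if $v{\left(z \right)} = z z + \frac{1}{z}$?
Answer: $- \frac{56121847}{9162680} \approx -6.125$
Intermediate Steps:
$v{\left(z \right)} = \frac{1}{z} + z^{2}$ ($v{\left(z \right)} = z^{2} + \frac{1}{z} = \frac{1}{z} + z^{2}$)
$a{\left(r \right)} = -9 + \frac{-42 + r}{2 r}$ ($a{\left(r \right)} = -9 + \frac{r - 42}{r + r} = -9 + \frac{-42 + r}{2 r}$)
$h = \frac{2290616}{1145335}$ ($h = 2 - \frac{1}{5 \left(1326 + \frac{1 + \left(-54\right)^{3}}{-54}\right)} = 2 - \frac{1}{5 \left(1326 - \frac{1 - 157464}{54}\right)} = 2 - \frac{1}{5 \left(1326 - - \frac{157463}{54}\right)} = 2 - \frac{1}{5 \left(1326 + \frac{157463}{54}\right)} = 2 - \frac{1}{5 \cdot \frac{229067}{54}} = 2 - \frac{54}{1145335} = \frac{2290616}{1145335} \approx 2.0$)
$h + a{\left(-56 \right)} = \frac{2290616}{1145335} - \left(\frac{17}{2} + \frac{21}{-56}\right) = \frac{2290616}{1145335} - \frac{65}{8} = - \frac{56121847}{9162680}$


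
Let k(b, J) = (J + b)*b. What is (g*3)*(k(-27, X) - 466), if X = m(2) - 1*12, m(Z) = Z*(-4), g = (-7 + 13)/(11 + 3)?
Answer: 7227/7 ≈ 1032.4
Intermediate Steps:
g = 3/7 (g = 6/14 = 6*(1/14) = 3/7 ≈ 0.42857)
m(Z) = -4*Z
X = -20 (X = -4*2 - 1*12 = -8 - 12 = -20)
k(b, J) = b*(J + b)
(g*3)*(k(-27, X) - 466) = ((3/7)*3)*(-27*(-20 - 27) - 466) = 9*(-27*(-47) - 466)/7 = 9*(1269 - 466)/7 = (9/7)*803 = 7227/7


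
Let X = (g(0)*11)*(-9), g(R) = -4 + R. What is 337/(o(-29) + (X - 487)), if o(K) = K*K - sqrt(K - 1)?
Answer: 8425/18751 + 337*I*sqrt(30)/562530 ≈ 0.44931 + 0.0032813*I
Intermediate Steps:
o(K) = K**2 - sqrt(-1 + K)
X = 396 (X = ((-4 + 0)*11)*(-9) = -4*11*(-9) = -44*(-9) = 396)
337/(o(-29) + (X - 487)) = 337/(((-29)**2 - sqrt(-1 - 29)) + (396 - 487)) = 337/((841 - sqrt(-30)) - 91) = 337/((841 - I*sqrt(30)) - 91) = 337/(750 - I*sqrt(30))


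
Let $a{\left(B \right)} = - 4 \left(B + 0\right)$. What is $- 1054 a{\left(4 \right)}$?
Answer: $16864$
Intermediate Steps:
$a{\left(B \right)} = - 4 B$
$- 1054 a{\left(4 \right)} = - 1054 \left(\left(-4\right) 4\right) = \left(-1054\right) \left(-16\right) = 16864$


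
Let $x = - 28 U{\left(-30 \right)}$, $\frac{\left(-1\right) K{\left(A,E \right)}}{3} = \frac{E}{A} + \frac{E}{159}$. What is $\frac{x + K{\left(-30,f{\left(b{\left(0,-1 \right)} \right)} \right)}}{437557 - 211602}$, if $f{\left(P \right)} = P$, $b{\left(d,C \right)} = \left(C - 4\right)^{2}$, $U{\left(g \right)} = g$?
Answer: $\frac{17851}{4790246} \approx 0.0037265$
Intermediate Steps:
$b{\left(d,C \right)} = \left(-4 + C\right)^{2}$
$K{\left(A,E \right)} = - \frac{E}{53} - \frac{3 E}{A}$ ($K{\left(A,E \right)} = - 3 \left(\frac{E}{A} + \frac{E}{159}\right) = - 3 \left(\frac{E}{159} + \frac{E}{A}\right) = - \frac{E}{53} - \frac{3 E}{A}$)
$x = 840$ ($x = \left(-28\right) \left(-30\right) = 840$)
$\frac{x + K{\left(-30,f{\left(b{\left(0,-1 \right)} \right)} \right)}}{437557 - 211602} = \frac{840 - \frac{\left(-4 - 1\right)^{2} \left(159 - 30\right)}{53 \left(-30\right)}}{437557 - 211602} = \frac{840 - \frac{1}{53} \left(-5\right)^{2} \left(- \frac{1}{30}\right) 129}{225955} = \left(840 - \frac{25}{53} \left(- \frac{1}{30}\right) 129\right) \frac{1}{225955} = \left(840 + \frac{215}{106}\right) \frac{1}{225955} = \frac{89255}{106} \cdot \frac{1}{225955} = \frac{17851}{4790246}$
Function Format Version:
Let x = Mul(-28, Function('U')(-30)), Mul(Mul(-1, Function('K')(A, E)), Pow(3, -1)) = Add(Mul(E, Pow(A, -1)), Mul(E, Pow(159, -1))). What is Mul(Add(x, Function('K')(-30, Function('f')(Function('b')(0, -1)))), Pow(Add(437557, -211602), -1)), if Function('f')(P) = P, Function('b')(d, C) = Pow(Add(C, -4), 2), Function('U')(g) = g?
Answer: Rational(17851, 4790246) ≈ 0.0037265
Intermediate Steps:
Function('b')(d, C) = Pow(Add(-4, C), 2)
Function('K')(A, E) = Add(Mul(Rational(-1, 53), E), Mul(-3, E, Pow(A, -1))) (Function('K')(A, E) = Mul(-3, Add(Mul(E, Pow(A, -1)), Mul(E, Pow(159, -1)))) = Mul(-3, Add(Mul(E, Pow(A, -1)), Mul(E, Rational(1, 159)))) = Mul(-3, Add(Mul(E, Pow(A, -1)), Mul(Rational(1, 159), E))) = Mul(-3, Add(Mul(Rational(1, 159), E), Mul(E, Pow(A, -1)))) = Add(Mul(Rational(-1, 53), E), Mul(-3, E, Pow(A, -1))))
x = 840 (x = Mul(-28, -30) = 840)
Mul(Add(x, Function('K')(-30, Function('f')(Function('b')(0, -1)))), Pow(Add(437557, -211602), -1)) = Mul(Add(840, Mul(Rational(-1, 53), Pow(Add(-4, -1), 2), Pow(-30, -1), Add(159, -30))), Pow(Add(437557, -211602), -1)) = Mul(Add(840, Mul(Rational(-1, 53), Pow(-5, 2), Rational(-1, 30), 129)), Pow(225955, -1)) = Mul(Add(840, Mul(Rational(-1, 53), 25, Rational(-1, 30), 129)), Rational(1, 225955)) = Mul(Add(840, Rational(215, 106)), Rational(1, 225955)) = Mul(Rational(89255, 106), Rational(1, 225955)) = Rational(17851, 4790246)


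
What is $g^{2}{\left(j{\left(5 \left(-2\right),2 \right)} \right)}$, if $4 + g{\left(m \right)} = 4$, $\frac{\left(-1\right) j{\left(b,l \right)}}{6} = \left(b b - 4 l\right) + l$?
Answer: $0$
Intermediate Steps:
$j{\left(b,l \right)} = - 6 b^{2} + 18 l$ ($j{\left(b,l \right)} = - 6 \left(\left(b b - 4 l\right) + l\right) = - 6 \left(\left(b^{2} - 4 l\right) + l\right) = - 6 \left(b^{2} - 3 l\right) = - 6 b^{2} + 18 l$)
$g{\left(m \right)} = 0$ ($g{\left(m \right)} = -4 + 4 = 0$)
$g^{2}{\left(j{\left(5 \left(-2\right),2 \right)} \right)} = 0^{2} = 0$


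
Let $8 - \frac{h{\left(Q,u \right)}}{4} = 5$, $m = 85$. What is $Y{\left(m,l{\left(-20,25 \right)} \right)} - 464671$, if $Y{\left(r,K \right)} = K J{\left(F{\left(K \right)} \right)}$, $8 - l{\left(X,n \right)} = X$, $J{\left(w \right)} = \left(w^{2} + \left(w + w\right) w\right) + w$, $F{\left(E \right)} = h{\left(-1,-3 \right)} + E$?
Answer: $-329151$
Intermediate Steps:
$h{\left(Q,u \right)} = 12$ ($h{\left(Q,u \right)} = 32 - 20 = 12$)
$F{\left(E \right)} = 12 + E$
$J{\left(w \right)} = w + 3 w^{2}$ ($J{\left(w \right)} = \left(w^{2} + 2 w w\right) + w = \left(w^{2} + 2 w^{2}\right) + w = 3 w^{2} + w = w + 3 w^{2}$)
$l{\left(X,n \right)} = 8 - X$
$Y{\left(r,K \right)} = K \left(12 + K\right) \left(37 + 3 K\right)$ ($Y{\left(r,K \right)} = K \left(12 + K\right) \left(1 + 3 \left(12 + K\right)\right) = K \left(12 + K\right) \left(1 + \left(36 + 3 K\right)\right) = K \left(12 + K\right) \left(37 + 3 K\right)$)
$Y{\left(m,l{\left(-20,25 \right)} \right)} - 464671 = \left(8 - -20\right) \left(12 + \left(8 - -20\right)\right) \left(37 + 3 \left(8 - -20\right)\right) - 464671 = \left(8 + 20\right) \left(12 + \left(8 + 20\right)\right) \left(37 + 3 \left(8 + 20\right)\right) - 464671 = 28 \left(12 + 28\right) \left(37 + 3 \cdot 28\right) - 464671 = 28 \cdot 40 \left(37 + 84\right) - 464671 = 28 \cdot 40 \cdot 121 - 464671 = 135520 - 464671 = -329151$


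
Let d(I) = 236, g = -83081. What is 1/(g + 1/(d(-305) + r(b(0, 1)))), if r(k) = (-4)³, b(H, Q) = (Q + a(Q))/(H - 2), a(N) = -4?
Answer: -172/14289931 ≈ -1.2036e-5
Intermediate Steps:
b(H, Q) = (-4 + Q)/(-2 + H) (b(H, Q) = (Q - 4)/(H - 2) = (-4 + Q)/(-2 + H))
r(k) = -64
1/(g + 1/(d(-305) + r(b(0, 1)))) = 1/(-83081 + 1/(236 - 64)) = 1/(-83081 + 1/172) = 1/(-14289931/172) = -172/14289931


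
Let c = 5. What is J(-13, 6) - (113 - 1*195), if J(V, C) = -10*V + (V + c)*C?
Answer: 164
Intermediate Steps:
J(V, C) = -10*V + C*(5 + V) (J(V, C) = -10*V + (V + 5)*C = -10*V + (5 + V)*C = -10*V + C*(5 + V))
J(-13, 6) - (113 - 1*195) = (-10*(-13) + 5*6 + 6*(-13)) - (113 - 1*195) = (130 + 30 - 78) - (113 - 195) = 82 - 1*(-82) = 82 + 82 = 164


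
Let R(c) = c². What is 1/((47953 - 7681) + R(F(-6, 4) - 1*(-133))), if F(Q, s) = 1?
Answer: 1/58228 ≈ 1.7174e-5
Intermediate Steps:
1/((47953 - 7681) + R(F(-6, 4) - 1*(-133))) = 1/((47953 - 7681) + (1 - 1*(-133))²) = 1/(40272 + (1 + 133)²) = 1/(40272 + 134²) = 1/(40272 + 17956) = 1/58228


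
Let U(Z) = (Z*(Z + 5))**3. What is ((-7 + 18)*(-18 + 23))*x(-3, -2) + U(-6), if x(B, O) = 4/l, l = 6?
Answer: 758/3 ≈ 252.67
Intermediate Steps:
x(B, O) = 2/3 (x(B, O) = 4/6 = 4*(1/6) = 2/3)
U(Z) = Z**3*(5 + Z)**3 (U(Z) = (Z*(5 + Z))**3 = Z**3*(5 + Z)**3)
((-7 + 18)*(-18 + 23))*x(-3, -2) + U(-6) = ((-7 + 18)*(-18 + 23))*(2/3) + (-6)**3*(5 - 6)**3 = (11*5)*(2/3) - 216*(-1)**3 = 55*(2/3) - 216*(-1) = 110/3 + 216 = 758/3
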